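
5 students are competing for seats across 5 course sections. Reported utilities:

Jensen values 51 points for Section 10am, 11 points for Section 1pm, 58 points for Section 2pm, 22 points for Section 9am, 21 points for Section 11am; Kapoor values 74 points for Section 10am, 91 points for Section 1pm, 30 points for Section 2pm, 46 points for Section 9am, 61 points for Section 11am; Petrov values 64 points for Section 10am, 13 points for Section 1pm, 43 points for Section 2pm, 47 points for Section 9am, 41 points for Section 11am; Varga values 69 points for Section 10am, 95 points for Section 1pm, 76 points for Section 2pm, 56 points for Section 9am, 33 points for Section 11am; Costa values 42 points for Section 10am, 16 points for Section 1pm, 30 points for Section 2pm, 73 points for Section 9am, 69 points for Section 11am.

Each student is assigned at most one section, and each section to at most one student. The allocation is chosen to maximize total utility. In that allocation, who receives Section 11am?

Kapoor receives Section 11am.

Optimal: Jensen→Section 2pm (58 points), Kapoor→Section 11am (61 points), Petrov→Section 10am (64 points), Varga→Section 1pm (95 points), Costa→Section 9am (73 points) — total 58+61+64+95+73 = 351 points.
Max-entry greedy (repeatedly take the single best remaining cell) gives 341 points, worse by 10.
Next-best assignment: Jensen→Section 2pm, Kapoor→Section 10am, Petrov→Section 9am, Varga→Section 1pm, Costa→Section 11am = 343 points.
Swapping Kapoor↔Jensen (Kapoor→Section 2pm 30 points, Jensen→Section 11am 21 points) loses 68.
Checked against all permutations: 351 points is optimal.
Kapoor's own top section is Section 1pm (91 points), but forcing Kapoor→Section 1pm and reassigning the rest optimally gives only 338 points — worse by 13.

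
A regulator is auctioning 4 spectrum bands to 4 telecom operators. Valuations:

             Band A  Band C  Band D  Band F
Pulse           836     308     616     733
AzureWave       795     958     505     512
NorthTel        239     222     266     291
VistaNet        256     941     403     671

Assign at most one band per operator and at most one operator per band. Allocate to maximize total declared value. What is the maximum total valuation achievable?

Maximum total: $2735M

This is the linear assignment problem.
Optimal: Pulse→Band F ($733M), AzureWave→Band A ($795M), NorthTel→Band D ($266M), VistaNet→Band C ($941M) — total 733+795+266+941 = $2735M.
Max-entry greedy (repeatedly take the single best remaining cell) gives $2731M, worse by 4.
Next-best assignment: Pulse→Band A, AzureWave→Band C, NorthTel→Band D, VistaNet→Band F = $2731M.
No other one-to-one assignment exceeds $2735M.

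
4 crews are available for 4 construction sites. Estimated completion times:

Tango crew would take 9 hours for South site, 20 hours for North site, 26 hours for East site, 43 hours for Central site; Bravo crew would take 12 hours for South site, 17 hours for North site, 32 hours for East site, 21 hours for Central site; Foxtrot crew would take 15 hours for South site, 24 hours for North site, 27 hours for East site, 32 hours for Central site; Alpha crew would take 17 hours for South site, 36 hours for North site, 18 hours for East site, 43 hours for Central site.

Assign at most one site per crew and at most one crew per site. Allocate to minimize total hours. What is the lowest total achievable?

Minimum total: 72 hours

Optimal: Tango crew→South site (9 hours), Bravo crew→Central site (21 hours), Foxtrot crew→North site (24 hours), Alpha crew→East site (18 hours) — total 9+21+24+18 = 72 hours.
Column-greedy (each site in turn goes to its cheapest remaining crew) gives 76 hours, worse by 4.
Swapping Alpha crew↔Tango crew (Alpha crew→South site 17 hours, Tango crew→East site 26 hours) adds 16.
Every other assignment is strictly worse.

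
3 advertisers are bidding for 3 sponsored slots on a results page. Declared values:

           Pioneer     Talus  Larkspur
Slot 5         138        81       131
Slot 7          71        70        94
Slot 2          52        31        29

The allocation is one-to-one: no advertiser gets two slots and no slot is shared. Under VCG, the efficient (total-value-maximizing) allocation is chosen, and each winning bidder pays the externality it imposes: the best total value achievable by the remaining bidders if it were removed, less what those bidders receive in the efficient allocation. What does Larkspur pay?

Efficient allocation: Pioneer→Slot 5 ($138), Talus→Slot 2 ($31), Larkspur→Slot 7 ($94); total welfare W = $263.
Larkspur receives Slot 7 at value $94, so the others get W − 94 = $169.
Without Larkspur: best allocation of the remaining 2 bidders over all 3 slots is Pioneer→Slot 5 ($138), Talus→Slot 7 ($70), total $208.
VCG payment = (others' best without Larkspur) − (others' welfare with Larkspur) = 208 − 169 = $39.

Larkspur pays $39.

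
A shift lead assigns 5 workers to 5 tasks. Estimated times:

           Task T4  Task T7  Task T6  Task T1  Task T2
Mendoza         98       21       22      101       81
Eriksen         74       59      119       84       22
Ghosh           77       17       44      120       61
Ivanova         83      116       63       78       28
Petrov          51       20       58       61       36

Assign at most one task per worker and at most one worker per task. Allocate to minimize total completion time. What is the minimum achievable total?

Min total: 190 min

This is a one-to-one assignment (minimum-cost bipartite matching).
Optimal: Mendoza→Task T6 (22 min), Eriksen→Task T2 (22 min), Ghosh→Task T7 (17 min), Ivanova→Task T1 (78 min), Petrov→Task T4 (51 min) — total 22+22+17+78+51 = 190 min.
Row-greedy (each worker in turn takes its cheapest remaining task) gives 216 min, worse by 26.
Next-best assignment: Mendoza→Task T6, Eriksen→Task T4, Ghosh→Task T7, Ivanova→Task T2, Petrov→Task T1 = 202 min.
Swapping Petrov↔Mendoza (Petrov→Task T6 58 min, Mendoza→Task T4 98 min) adds 83.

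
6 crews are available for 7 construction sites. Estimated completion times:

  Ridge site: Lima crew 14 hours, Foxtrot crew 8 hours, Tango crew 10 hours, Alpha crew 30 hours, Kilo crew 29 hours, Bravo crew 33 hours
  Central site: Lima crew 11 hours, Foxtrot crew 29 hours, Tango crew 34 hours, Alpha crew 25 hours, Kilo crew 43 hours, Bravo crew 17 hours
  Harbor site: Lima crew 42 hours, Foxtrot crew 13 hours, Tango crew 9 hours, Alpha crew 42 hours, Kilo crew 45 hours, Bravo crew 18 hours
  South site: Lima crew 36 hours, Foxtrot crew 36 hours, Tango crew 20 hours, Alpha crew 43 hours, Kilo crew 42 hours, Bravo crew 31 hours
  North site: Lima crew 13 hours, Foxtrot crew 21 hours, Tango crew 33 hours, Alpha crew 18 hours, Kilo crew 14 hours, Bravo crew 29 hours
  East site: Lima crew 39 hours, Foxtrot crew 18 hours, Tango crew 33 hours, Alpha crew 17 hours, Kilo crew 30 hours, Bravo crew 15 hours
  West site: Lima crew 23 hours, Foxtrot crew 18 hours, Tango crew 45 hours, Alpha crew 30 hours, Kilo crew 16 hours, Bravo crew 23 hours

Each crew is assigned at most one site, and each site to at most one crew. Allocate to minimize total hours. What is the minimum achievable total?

Optimal: Lima crew→Central site (11 hours), Foxtrot crew→Ridge site (8 hours), Tango crew→Harbor site (9 hours), Alpha crew→North site (18 hours), Kilo crew→West site (16 hours), Bravo crew→East site (15 hours) — total 11+8+9+18+16+15 = 77 hours.
Min-entry greedy (repeatedly take the single cheapest remaining cell) gives 87 hours, worse by 10.
Next-best assignment: Lima crew→North site, Foxtrot crew→Ridge site, Tango crew→Harbor site, Alpha crew→East site, Kilo crew→West site, Bravo crew→Central site = 80 hours.
Swapping Kilo crew↔Tango crew (Kilo crew→Harbor site 45 hours, Tango crew→West site 45 hours) adds 65.
Every other assignment is strictly worse.

Minimum total: 77 hours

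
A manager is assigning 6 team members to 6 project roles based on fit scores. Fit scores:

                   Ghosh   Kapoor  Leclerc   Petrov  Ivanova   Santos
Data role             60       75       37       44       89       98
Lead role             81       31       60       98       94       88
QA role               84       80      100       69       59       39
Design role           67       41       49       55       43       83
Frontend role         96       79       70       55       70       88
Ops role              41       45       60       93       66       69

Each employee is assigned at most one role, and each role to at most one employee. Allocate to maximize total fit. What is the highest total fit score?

Maximum total: 541 pts

Optimal: Ghosh→Frontend role (96 pts), Kapoor→Data role (75 pts), Leclerc→QA role (100 pts), Petrov→Ops role (93 pts), Ivanova→Lead role (94 pts), Santos→Design role (83 pts) — total 96+75+100+93+94+83 = 541 pts.
Row-greedy (each employee in turn takes its best remaining role) gives 501 pts, worse by 40.
Next-best assignment: Ghosh→Design role, Kapoor→Frontend role, Leclerc→QA role, Petrov→Ops role, Ivanova→Lead role, Santos→Data role = 531 pts.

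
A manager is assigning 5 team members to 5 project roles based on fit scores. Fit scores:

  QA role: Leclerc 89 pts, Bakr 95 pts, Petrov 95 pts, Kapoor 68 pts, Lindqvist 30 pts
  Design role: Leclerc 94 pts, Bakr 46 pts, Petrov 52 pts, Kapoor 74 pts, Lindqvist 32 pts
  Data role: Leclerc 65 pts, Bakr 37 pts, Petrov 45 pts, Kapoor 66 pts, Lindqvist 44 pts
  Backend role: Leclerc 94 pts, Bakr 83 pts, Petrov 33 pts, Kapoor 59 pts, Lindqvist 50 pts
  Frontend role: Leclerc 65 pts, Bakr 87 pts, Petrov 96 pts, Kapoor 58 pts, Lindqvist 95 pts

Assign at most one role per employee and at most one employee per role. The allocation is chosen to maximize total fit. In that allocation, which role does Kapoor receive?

Kapoor receives Data role.

Treat this as an assignment problem: match each employee to one role.
Optimal: Leclerc→Design role (94 pts), Bakr→Backend role (83 pts), Petrov→QA role (95 pts), Kapoor→Data role (66 pts), Lindqvist→Frontend role (95 pts) — total 94+83+95+66+95 = 433 pts.
Column-greedy (each role in turn goes to its best remaining employee) gives 401 pts, worse by 32.
Swapping Leclerc↔Lindqvist (Leclerc→Frontend role 65 pts, Lindqvist→Design role 32 pts) loses 92.
No other one-to-one assignment exceeds 433 pts.
Kapoor's own top role is Design role (74 pts), but forcing Kapoor→Design role and reassigning the rest optimally gives only 412 pts — worse by 21.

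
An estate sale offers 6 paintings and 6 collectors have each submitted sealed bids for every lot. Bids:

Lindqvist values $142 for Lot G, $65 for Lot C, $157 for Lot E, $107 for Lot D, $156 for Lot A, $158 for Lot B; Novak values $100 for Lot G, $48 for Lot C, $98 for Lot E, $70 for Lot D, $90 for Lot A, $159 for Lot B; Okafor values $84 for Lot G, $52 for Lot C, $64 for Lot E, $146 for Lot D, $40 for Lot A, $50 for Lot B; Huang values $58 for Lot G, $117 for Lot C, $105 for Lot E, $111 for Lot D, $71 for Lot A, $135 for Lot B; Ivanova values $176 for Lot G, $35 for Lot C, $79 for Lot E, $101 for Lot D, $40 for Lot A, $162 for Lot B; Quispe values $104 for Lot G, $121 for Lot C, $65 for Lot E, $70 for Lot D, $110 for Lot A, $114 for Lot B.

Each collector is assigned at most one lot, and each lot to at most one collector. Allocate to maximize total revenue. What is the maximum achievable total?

Max total: $865

This is the linear assignment problem.
Optimal: Lindqvist→Lot E ($157), Novak→Lot B ($159), Okafor→Lot D ($146), Huang→Lot C ($117), Ivanova→Lot G ($176), Quispe→Lot A ($110) — total 157+159+146+117+176+110 = $865.
Max-entry greedy (repeatedly take the single best remaining cell) gives $830, worse by 35.
Next-best assignment: Lindqvist→Lot A, Novak→Lot B, Okafor→Lot D, Huang→Lot E, Ivanova→Lot G, Quispe→Lot C = $863.
Swapping Novak↔Huang (Novak→Lot C $48, Huang→Lot B $135) loses 93.
Every other assignment is strictly worse.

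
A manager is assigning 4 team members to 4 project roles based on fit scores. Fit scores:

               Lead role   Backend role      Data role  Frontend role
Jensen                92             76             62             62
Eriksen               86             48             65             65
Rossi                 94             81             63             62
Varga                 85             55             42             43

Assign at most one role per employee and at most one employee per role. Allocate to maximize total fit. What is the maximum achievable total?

Maximum total: 293 pts

Optimal: Jensen→Data role (62 pts), Eriksen→Frontend role (65 pts), Rossi→Backend role (81 pts), Varga→Lead role (85 pts) — total 62+65+81+85 = 293 pts.
Column-greedy (each role in turn goes to its best remaining employee) gives 278 pts, worse by 15.
Checked against all permutations: 293 pts is optimal.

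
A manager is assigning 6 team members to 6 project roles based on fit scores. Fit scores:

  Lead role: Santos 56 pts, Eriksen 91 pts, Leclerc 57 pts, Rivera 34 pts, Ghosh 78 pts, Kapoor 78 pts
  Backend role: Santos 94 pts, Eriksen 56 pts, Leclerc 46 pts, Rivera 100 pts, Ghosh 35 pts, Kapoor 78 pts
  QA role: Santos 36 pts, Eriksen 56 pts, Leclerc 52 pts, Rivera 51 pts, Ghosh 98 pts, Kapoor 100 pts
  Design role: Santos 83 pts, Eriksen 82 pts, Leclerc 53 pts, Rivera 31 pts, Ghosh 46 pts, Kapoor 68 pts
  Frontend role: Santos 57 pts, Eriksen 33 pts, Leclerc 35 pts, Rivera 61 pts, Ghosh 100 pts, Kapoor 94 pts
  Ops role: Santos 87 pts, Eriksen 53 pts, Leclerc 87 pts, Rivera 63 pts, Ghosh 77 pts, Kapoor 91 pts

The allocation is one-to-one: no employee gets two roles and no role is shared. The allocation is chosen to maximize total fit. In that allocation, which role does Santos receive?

Santos receives Design role.

Optimal: Santos→Design role (83 pts), Eriksen→Lead role (91 pts), Leclerc→Ops role (87 pts), Rivera→Backend role (100 pts), Ghosh→Frontend role (100 pts), Kapoor→QA role (100 pts) — total 83+91+87+100+100+100 = 561 pts.
Row-greedy (each employee in turn takes its best remaining role) gives 499 pts, worse by 62.
Swapping Rivera↔Eriksen (Rivera→Lead role 34 pts, Eriksen→Backend role 56 pts) loses 101.
Santos's own top role is Backend role (94 pts), but forcing Santos→Backend role and reassigning the rest optimally gives only 503 pts — worse by 58.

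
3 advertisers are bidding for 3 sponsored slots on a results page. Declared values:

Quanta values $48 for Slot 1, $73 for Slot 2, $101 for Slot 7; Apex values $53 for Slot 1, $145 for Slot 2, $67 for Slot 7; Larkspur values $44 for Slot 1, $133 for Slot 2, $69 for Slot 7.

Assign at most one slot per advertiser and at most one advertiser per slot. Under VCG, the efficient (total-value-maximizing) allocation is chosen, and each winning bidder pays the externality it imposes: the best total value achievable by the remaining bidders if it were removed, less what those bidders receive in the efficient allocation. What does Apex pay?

Apex pays $89.

Efficient allocation: Quanta→Slot 7 ($101), Apex→Slot 2 ($145), Larkspur→Slot 1 ($44); total welfare W = $290.
Apex receives Slot 2 at value $145, so the others get W − 145 = $145.
Without Apex: best allocation of the remaining 2 bidders over all 3 slots is Quanta→Slot 7 ($101), Larkspur→Slot 2 ($133), total $234.
VCG payment = (others' best without Apex) − (others' welfare with Apex) = 234 − 145 = $89.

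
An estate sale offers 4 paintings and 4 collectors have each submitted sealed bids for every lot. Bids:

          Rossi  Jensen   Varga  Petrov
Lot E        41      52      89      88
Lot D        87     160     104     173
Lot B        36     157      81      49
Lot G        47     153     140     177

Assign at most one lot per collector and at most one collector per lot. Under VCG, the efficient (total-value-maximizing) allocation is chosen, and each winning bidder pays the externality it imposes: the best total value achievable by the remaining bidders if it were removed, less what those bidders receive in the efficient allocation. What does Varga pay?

Varga pays $50.

Efficient allocation: Rossi→Lot E ($41), Jensen→Lot B ($157), Varga→Lot G ($140), Petrov→Lot D ($173); total welfare W = $511.
Varga receives Lot G at value $140, so the others get W − 140 = $371.
Without Varga: best allocation of the remaining 3 bidders over all 4 lots is Rossi→Lot D ($87), Jensen→Lot B ($157), Petrov→Lot G ($177), total $421.
VCG payment = (others' best without Varga) − (others' welfare with Varga) = 421 − 371 = $50.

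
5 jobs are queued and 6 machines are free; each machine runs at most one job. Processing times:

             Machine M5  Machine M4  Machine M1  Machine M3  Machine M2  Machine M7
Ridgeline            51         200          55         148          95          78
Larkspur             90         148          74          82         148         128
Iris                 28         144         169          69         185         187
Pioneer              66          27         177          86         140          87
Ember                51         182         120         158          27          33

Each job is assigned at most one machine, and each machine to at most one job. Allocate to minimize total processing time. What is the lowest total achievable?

Optimal: Ridgeline→Machine M1 (55 min), Larkspur→Machine M3 (82 min), Iris→Machine M5 (28 min), Pioneer→Machine M4 (27 min), Ember→Machine M2 (27 min) — total 55+82+28+27+27 = 219 min.
Row-greedy (each job in turn takes its cheapest remaining machine) gives 248 min, worse by 29.
Next-best assignment: Ridgeline→Machine M1, Larkspur→Machine M3, Iris→Machine M5, Pioneer→Machine M4, Ember→Machine M7 = 225 min.

Minimum total: 219 min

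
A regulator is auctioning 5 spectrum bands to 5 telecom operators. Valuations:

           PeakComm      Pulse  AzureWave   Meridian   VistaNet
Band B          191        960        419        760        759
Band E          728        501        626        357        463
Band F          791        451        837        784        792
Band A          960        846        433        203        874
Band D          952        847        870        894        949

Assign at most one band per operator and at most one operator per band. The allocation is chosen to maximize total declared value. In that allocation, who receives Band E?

This is a one-to-one assignment (maximum-weight bipartite matching).
Optimal: PeakComm→Band E ($728M), Pulse→Band B ($960M), AzureWave→Band F ($837M), Meridian→Band D ($894M), VistaNet→Band A ($874M) — total 728+960+837+894+874 = $4293M.
Row-greedy (each operator in turn takes its best remaining band) gives $4037M, worse by 256.
Checked against all permutations: $4293M is optimal.
PeakComm's own top band is Band A ($960M), but forcing PeakComm→Band A and reassigning the rest optimally gives only $4279M — worse by 14.

PeakComm receives Band E.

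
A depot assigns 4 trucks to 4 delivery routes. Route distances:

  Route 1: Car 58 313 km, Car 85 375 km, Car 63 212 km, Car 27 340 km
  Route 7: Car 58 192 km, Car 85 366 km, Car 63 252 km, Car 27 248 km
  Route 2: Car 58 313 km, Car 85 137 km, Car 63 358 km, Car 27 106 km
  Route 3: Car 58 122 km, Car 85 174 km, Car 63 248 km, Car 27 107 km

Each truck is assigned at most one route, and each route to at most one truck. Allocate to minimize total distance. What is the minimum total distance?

Minimum total: 648 km

Treat this as an assignment problem: match each truck to one route.
Optimal: Car 58→Route 7 (192 km), Car 85→Route 2 (137 km), Car 63→Route 1 (212 km), Car 27→Route 3 (107 km) — total 192+137+212+107 = 648 km.
Row-greedy (each truck in turn takes its cheapest remaining route) gives 719 km, worse by 71.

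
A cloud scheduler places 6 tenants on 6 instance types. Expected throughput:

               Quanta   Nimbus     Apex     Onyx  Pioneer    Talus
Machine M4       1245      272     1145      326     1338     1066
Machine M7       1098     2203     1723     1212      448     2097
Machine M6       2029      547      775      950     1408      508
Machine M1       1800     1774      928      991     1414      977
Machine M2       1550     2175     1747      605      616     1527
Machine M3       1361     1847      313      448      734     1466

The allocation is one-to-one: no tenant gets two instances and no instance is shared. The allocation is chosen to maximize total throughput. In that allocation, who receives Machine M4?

Optimal: Quanta→Machine M6 (2029 ops/s), Nimbus→Machine M3 (1847 ops/s), Apex→Machine M2 (1747 ops/s), Onyx→Machine M1 (991 ops/s), Pioneer→Machine M4 (1338 ops/s), Talus→Machine M7 (2097 ops/s) — total 2029+1847+1747+991+1338+2097 = 10049 ops/s.
Row-greedy (each tenant in turn takes its best remaining instance) gives 9774 ops/s, worse by 275.
Next-best assignment: Quanta→Machine M1, Nimbus→Machine M3, Apex→Machine M2, Onyx→Machine M6, Pioneer→Machine M4, Talus→Machine M7 = 9779 ops/s.
Swapping Quanta↔Pioneer (Quanta→Machine M4 1245 ops/s, Pioneer→Machine M6 1408 ops/s) loses 714.
Pioneer's own top instance is Machine M1 (1414 ops/s), but forcing Pioneer→Machine M1 and reassigning the rest optimally gives only 9460 ops/s — worse by 589.

Pioneer receives Machine M4.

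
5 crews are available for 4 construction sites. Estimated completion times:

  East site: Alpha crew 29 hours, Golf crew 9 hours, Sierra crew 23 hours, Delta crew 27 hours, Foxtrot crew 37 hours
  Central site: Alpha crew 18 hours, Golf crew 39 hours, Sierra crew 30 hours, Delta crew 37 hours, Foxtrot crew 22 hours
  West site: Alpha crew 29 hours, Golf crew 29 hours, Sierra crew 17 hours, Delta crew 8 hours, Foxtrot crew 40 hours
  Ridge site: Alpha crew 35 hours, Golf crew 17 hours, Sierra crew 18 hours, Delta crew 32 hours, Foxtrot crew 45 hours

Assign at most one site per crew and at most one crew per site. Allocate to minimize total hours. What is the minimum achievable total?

Min total: 53 hours

Optimal: Golf crew→East site (9 hours), Alpha crew→Central site (18 hours), Delta crew→West site (8 hours), Sierra crew→Ridge site (18 hours) — total 9+18+8+18 = 53 hours.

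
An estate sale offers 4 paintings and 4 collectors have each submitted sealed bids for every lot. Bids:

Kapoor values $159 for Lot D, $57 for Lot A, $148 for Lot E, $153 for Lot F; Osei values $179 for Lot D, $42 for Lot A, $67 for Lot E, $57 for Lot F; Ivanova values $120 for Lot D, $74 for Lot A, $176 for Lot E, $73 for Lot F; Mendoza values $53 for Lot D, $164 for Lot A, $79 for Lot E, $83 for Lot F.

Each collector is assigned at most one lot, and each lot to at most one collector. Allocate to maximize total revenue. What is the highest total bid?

This is the linear assignment problem.
Optimal: Kapoor→Lot F ($153), Osei→Lot D ($179), Ivanova→Lot E ($176), Mendoza→Lot A ($164) — total 153+179+176+164 = $672.
Next-best assignment: Kapoor→Lot E, Osei→Lot D, Ivanova→Lot F, Mendoza→Lot A = $564.
Swapping Osei↔Kapoor (Osei→Lot F $57, Kapoor→Lot D $159) loses 116.
Checked against all permutations: $672 is optimal.

Maximum total: $672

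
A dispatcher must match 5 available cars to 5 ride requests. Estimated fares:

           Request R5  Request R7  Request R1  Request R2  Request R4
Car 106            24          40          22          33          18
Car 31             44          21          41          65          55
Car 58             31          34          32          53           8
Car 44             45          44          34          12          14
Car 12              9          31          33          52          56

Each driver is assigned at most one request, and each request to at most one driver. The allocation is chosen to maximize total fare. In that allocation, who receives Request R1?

Optimal: Car 106→Request R7 ($40), Car 31→Request R2 ($65), Car 58→Request R1 ($32), Car 44→Request R5 ($45), Car 12→Request R4 ($56) — total 40+65+32+45+56 = $238.
Swapping Car 12↔Car 58 (Car 12→Request R1 $33, Car 58→Request R4 $8) loses 47.
Car 58's own top request is Request R2 ($53), but forcing Car 58→Request R2 and reassigning the rest optimally gives only $235 — worse by 3.

Car 58 receives Request R1.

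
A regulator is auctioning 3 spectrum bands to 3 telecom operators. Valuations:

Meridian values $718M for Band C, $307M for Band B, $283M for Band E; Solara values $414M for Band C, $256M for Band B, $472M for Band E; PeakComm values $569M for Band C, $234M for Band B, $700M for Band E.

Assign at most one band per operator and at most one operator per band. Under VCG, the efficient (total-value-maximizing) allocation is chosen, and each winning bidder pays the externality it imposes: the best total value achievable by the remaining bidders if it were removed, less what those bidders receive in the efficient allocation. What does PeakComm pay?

PeakComm pays $216M.

Efficient allocation: Meridian→Band C ($718M), Solara→Band B ($256M), PeakComm→Band E ($700M); total welfare W = $1674M.
PeakComm receives Band E at value $700M, so the others get W − 700 = $974M.
Without PeakComm: best allocation of the remaining 2 bidders over all 3 bands is Meridian→Band C ($718M), Solara→Band E ($472M), total $1190M.
VCG payment = (others' best without PeakComm) − (others' welfare with PeakComm) = 1190 − 974 = $216M.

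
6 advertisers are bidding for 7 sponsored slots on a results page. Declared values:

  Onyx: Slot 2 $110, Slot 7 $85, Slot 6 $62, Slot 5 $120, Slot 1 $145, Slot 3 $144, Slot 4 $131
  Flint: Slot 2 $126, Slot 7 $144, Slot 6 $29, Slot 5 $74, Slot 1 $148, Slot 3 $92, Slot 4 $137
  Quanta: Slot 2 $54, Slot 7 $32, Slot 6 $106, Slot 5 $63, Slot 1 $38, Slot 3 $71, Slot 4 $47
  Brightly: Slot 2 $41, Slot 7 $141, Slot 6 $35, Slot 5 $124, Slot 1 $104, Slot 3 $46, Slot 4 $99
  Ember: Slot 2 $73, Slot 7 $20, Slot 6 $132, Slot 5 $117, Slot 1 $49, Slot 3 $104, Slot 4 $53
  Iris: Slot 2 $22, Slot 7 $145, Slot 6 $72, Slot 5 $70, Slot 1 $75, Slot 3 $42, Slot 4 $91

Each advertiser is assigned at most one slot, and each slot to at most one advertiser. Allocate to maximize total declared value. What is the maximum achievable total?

Max total: $761

This is the linear assignment problem.
Optimal: Onyx→Slot 1 ($145), Flint→Slot 4 ($137), Quanta→Slot 6 ($106), Brightly→Slot 5 ($124), Ember→Slot 3 ($104), Iris→Slot 7 ($145) — total 145+137+106+124+104+145 = $761.
Max-entry greedy (repeatedly take the single best remaining cell) gives $747, worse by 14.
Next-best assignment: Onyx→Slot 3, Flint→Slot 1, Quanta→Slot 6, Brightly→Slot 4, Ember→Slot 5, Iris→Slot 7 = $759.
No other one-to-one assignment exceeds $761.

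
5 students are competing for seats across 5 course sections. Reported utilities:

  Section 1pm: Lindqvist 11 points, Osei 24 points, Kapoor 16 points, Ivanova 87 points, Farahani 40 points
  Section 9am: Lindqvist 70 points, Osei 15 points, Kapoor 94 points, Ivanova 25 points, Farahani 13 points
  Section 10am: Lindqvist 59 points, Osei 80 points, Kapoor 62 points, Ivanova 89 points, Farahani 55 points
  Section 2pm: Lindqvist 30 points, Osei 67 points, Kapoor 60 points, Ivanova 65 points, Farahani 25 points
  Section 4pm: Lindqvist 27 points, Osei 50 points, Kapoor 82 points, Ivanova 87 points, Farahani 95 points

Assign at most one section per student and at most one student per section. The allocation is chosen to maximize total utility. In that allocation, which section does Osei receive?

Osei receives Section 2pm.

This is the linear assignment problem.
Optimal: Lindqvist→Section 10am (59 points), Osei→Section 2pm (67 points), Kapoor→Section 9am (94 points), Ivanova→Section 1pm (87 points), Farahani→Section 4pm (95 points) — total 59+67+94+87+95 = 402 points.
Max-entry greedy (repeatedly take the single best remaining cell) gives 356 points, worse by 46.
Checked against all permutations: 402 points is optimal.
Osei's own top section is Section 10am (80 points), but forcing Osei→Section 10am and reassigning the rest optimally gives only 392 points — worse by 10.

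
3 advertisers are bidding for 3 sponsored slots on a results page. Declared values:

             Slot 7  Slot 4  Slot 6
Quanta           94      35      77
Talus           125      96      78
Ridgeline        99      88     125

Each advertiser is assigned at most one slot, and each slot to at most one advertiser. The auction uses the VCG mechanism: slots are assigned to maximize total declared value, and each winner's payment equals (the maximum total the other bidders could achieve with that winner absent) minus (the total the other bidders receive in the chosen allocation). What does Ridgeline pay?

Efficient allocation: Quanta→Slot 7 ($94), Talus→Slot 4 ($96), Ridgeline→Slot 6 ($125); total welfare W = $315.
Ridgeline receives Slot 6 at value $125, so the others get W − 125 = $190.
Without Ridgeline: best allocation of the remaining 2 bidders over all 3 slots is Quanta→Slot 6 ($77), Talus→Slot 7 ($125), total $202.
VCG payment = (others' best without Ridgeline) − (others' welfare with Ridgeline) = 202 − 190 = $12.

Ridgeline pays $12.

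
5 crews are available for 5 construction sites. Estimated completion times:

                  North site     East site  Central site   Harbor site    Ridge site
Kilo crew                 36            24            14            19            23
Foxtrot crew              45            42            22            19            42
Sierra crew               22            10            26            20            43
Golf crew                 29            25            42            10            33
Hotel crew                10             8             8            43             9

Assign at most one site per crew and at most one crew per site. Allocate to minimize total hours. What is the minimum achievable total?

This is a one-to-one assignment (minimum-cost bipartite matching).
Optimal: Kilo crew→Ridge site (23 hours), Foxtrot crew→Central site (22 hours), Sierra crew→East site (10 hours), Golf crew→Harbor site (10 hours), Hotel crew→North site (10 hours) — total 23+22+10+10+10 = 75 hours.
Swapping Kilo crew↔Sierra crew (Kilo crew→East site 24 hours, Sierra crew→Ridge site 43 hours) adds 34.
No other one-to-one assignment undercuts 75 hours.

Minimum total: 75 hours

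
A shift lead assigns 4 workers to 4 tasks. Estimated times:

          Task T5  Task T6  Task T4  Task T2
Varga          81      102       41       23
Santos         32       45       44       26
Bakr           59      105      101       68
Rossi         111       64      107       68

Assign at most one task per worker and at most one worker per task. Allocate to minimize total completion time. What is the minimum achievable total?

Treat this as an assignment problem: match each worker to one task.
Optimal: Varga→Task T4 (41 min), Santos→Task T2 (26 min), Bakr→Task T5 (59 min), Rossi→Task T6 (64 min) — total 41+26+59+64 = 190 min.
Min-entry greedy (repeatedly take the single cheapest remaining cell) gives 220 min, worse by 30.
Swapping Rossi↔Varga (Rossi→Task T4 107 min, Varga→Task T6 102 min) adds 104.

Minimum total: 190 min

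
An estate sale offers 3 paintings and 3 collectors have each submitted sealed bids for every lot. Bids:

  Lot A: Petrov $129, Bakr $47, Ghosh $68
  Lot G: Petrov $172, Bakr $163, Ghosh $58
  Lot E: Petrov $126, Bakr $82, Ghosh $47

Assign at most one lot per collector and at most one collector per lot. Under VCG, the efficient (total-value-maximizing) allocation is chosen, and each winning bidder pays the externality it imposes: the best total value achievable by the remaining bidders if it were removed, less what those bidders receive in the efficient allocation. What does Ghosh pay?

Ghosh pays $3.

Efficient allocation: Petrov→Lot E ($126), Bakr→Lot G ($163), Ghosh→Lot A ($68); total welfare W = $357.
Ghosh receives Lot A at value $68, so the others get W − 68 = $289.
Without Ghosh: best allocation of the remaining 2 bidders over all 3 lots is Petrov→Lot A ($129), Bakr→Lot G ($163), total $292.
VCG payment = (others' best without Ghosh) − (others' welfare with Ghosh) = 292 − 289 = $3.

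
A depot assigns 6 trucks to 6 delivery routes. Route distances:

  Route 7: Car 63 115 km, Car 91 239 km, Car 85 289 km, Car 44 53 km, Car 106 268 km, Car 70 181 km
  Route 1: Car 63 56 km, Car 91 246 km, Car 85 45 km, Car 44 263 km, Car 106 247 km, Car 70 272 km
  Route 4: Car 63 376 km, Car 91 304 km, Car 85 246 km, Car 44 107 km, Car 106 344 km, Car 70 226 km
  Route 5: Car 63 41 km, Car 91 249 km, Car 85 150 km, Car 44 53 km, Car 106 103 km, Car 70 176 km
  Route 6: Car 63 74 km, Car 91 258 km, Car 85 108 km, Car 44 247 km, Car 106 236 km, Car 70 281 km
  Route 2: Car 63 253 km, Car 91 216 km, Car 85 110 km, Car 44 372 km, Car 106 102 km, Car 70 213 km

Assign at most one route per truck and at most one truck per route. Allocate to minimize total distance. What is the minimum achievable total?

Optimal: Car 63→Route 6 (74 km), Car 91→Route 2 (216 km), Car 85→Route 1 (45 km), Car 44→Route 7 (53 km), Car 106→Route 5 (103 km), Car 70→Route 4 (226 km) — total 74+216+45+53+103+226 = 717 km.
Min-entry greedy (repeatedly take the single cheapest remaining cell) gives 725 km, worse by 8.
Next-best assignment: Car 63→Route 5, Car 91→Route 6, Car 85→Route 1, Car 44→Route 7, Car 106→Route 2, Car 70→Route 4 = 725 km.
Swapping Car 106↔Car 70 (Car 106→Route 4 344 km, Car 70→Route 5 176 km) adds 191.
No other one-to-one assignment undercuts 717 km.

Min total: 717 km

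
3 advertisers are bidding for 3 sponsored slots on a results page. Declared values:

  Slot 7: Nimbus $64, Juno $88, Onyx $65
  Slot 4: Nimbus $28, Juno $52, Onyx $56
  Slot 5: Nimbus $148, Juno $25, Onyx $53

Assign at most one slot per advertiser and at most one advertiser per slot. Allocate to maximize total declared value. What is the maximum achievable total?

Max total: $292

This is a one-to-one assignment (maximum-weight bipartite matching).
Optimal: Nimbus→Slot 5 ($148), Juno→Slot 7 ($88), Onyx→Slot 4 ($56) — total 148+88+56 = $292.
Every other assignment is strictly worse.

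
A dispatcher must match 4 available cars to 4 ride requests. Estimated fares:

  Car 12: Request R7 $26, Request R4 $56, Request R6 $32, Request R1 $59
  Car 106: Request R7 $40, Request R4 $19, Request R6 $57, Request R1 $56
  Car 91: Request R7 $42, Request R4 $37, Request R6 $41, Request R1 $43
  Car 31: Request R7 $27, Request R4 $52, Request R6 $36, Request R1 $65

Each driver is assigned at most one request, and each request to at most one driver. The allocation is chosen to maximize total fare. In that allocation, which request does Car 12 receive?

Optimal: Car 12→Request R4 ($56), Car 106→Request R6 ($57), Car 91→Request R7 ($42), Car 31→Request R1 ($65) — total 56+57+42+65 = $220.
Row-greedy (each driver in turn takes its best remaining request) gives $210, worse by 10.
Next-best assignment: Car 12→Request R1, Car 106→Request R6, Car 91→Request R7, Car 31→Request R4 = $210.
Swapping Car 31↔Car 91 (Car 31→Request R7 $27, Car 91→Request R1 $43) loses 37.
Checked against all permutations: $220 is optimal.
Car 12's own top request is Request R1 ($59), but forcing Car 12→Request R1 and reassigning the rest optimally gives only $210 — worse by 10.

Car 12 receives Request R4.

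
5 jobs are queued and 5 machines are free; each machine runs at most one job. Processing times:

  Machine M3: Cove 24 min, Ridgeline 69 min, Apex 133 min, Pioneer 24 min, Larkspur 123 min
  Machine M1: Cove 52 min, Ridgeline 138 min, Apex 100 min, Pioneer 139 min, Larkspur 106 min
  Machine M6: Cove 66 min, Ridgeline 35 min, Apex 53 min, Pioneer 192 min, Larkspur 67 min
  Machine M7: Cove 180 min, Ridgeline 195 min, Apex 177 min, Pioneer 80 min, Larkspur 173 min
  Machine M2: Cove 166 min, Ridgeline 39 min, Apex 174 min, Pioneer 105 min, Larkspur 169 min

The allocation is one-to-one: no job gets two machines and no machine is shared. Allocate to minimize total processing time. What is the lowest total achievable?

Min total: 302 min

Treat this as an assignment problem: match each job to one machine.
Optimal: Cove→Machine M3 (24 min), Ridgeline→Machine M2 (39 min), Apex→Machine M6 (53 min), Pioneer→Machine M7 (80 min), Larkspur→Machine M1 (106 min) — total 24+39+53+80+106 = 302 min.
Min-entry greedy (repeatedly take the single cheapest remaining cell) gives 408 min, worse by 106.
Swapping Larkspur↔Apex (Larkspur→Machine M6 67 min, Apex→Machine M1 100 min) adds 8.
Checked against all permutations: 302 min is optimal.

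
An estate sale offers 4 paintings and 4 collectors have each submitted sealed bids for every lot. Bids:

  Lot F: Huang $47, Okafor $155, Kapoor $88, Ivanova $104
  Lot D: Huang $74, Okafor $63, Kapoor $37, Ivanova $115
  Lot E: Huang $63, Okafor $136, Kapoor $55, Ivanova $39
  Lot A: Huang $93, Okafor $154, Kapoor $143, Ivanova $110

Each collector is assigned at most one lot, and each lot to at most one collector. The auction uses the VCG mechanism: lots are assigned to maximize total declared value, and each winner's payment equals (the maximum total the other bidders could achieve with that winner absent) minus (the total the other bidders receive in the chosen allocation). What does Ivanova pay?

Ivanova pays $11.

Efficient allocation: Huang→Lot E ($63), Okafor→Lot F ($155), Kapoor→Lot A ($143), Ivanova→Lot D ($115); total welfare W = $476.
Ivanova receives Lot D at value $115, so the others get W − 115 = $361.
Without Ivanova: best allocation of the remaining 3 bidders over all 4 lots is Huang→Lot D ($74), Okafor→Lot F ($155), Kapoor→Lot A ($143), total $372.
VCG payment = (others' best without Ivanova) − (others' welfare with Ivanova) = 372 − 361 = $11.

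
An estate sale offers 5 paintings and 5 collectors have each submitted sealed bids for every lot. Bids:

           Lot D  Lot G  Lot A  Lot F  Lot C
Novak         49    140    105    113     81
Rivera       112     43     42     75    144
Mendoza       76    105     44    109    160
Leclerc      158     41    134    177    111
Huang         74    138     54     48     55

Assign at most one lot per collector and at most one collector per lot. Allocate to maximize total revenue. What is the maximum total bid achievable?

Optimal: Novak→Lot A ($105), Rivera→Lot D ($112), Mendoza→Lot C ($160), Leclerc→Lot F ($177), Huang→Lot G ($138) — total 105+112+160+177+138 = $692.
Row-greedy (each collector in turn takes its best remaining lot) gives $605, worse by 87.
Next-best assignment: Novak→Lot F, Rivera→Lot D, Mendoza→Lot C, Leclerc→Lot A, Huang→Lot G = $657.

Maximum total: $692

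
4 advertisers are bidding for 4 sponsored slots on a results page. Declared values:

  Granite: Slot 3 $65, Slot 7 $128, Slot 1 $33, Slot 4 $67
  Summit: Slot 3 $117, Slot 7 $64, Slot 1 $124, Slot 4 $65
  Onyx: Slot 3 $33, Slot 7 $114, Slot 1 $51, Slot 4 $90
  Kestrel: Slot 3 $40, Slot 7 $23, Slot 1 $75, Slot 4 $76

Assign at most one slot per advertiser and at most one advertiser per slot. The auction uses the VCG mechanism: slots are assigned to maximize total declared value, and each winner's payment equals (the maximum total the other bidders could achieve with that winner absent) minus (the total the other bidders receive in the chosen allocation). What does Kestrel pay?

Kestrel pays $7.

Efficient allocation: Granite→Slot 7 ($128), Summit→Slot 3 ($117), Onyx→Slot 4 ($90), Kestrel→Slot 1 ($75); total welfare W = $410.
Kestrel receives Slot 1 at value $75, so the others get W − 75 = $335.
Without Kestrel: best allocation of the remaining 3 bidders over all 4 slots is Granite→Slot 7 ($128), Summit→Slot 1 ($124), Onyx→Slot 4 ($90), total $342.
VCG payment = (others' best without Kestrel) − (others' welfare with Kestrel) = 342 − 335 = $7.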